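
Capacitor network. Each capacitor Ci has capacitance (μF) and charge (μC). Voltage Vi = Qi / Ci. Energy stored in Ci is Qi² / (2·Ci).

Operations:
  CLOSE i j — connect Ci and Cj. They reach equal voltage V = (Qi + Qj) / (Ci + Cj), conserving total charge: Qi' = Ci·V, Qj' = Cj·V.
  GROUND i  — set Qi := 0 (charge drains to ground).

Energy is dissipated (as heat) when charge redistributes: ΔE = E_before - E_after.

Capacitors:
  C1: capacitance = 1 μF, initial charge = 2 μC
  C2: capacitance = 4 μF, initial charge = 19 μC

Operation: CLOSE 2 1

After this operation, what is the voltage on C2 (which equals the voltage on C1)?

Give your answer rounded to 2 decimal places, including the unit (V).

Answer: 4.20 V

Derivation:
Initial: C1(1μF, Q=2μC, V=2.00V), C2(4μF, Q=19μC, V=4.75V)
Op 1: CLOSE 2-1: Q_total=21.00, C_total=5.00, V=4.20; Q2=16.80, Q1=4.20; dissipated=3.025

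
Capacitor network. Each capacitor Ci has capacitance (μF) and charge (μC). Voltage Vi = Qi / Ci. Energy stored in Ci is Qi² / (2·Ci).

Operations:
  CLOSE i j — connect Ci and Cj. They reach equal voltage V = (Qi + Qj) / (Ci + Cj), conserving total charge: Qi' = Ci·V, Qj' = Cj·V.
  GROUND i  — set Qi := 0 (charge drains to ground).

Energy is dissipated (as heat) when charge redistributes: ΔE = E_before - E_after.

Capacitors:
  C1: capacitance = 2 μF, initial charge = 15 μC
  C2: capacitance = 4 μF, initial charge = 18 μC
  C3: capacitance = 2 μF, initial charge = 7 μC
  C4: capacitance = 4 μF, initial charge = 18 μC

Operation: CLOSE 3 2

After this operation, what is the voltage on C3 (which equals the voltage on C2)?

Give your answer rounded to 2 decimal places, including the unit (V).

Answer: 4.17 V

Derivation:
Initial: C1(2μF, Q=15μC, V=7.50V), C2(4μF, Q=18μC, V=4.50V), C3(2μF, Q=7μC, V=3.50V), C4(4μF, Q=18μC, V=4.50V)
Op 1: CLOSE 3-2: Q_total=25.00, C_total=6.00, V=4.17; Q3=8.33, Q2=16.67; dissipated=0.667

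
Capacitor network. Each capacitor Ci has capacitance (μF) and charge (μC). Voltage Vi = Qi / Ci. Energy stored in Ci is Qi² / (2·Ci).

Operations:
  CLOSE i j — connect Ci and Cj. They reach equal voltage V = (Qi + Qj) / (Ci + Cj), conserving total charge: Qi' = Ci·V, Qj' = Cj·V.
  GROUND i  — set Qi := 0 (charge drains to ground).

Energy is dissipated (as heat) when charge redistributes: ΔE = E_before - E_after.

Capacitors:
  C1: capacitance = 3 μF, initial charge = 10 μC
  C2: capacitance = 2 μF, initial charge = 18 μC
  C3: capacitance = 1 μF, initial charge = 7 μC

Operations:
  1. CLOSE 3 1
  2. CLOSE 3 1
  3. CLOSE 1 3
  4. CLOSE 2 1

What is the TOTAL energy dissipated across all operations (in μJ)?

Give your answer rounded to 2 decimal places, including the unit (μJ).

Initial: C1(3μF, Q=10μC, V=3.33V), C2(2μF, Q=18μC, V=9.00V), C3(1μF, Q=7μC, V=7.00V)
Op 1: CLOSE 3-1: Q_total=17.00, C_total=4.00, V=4.25; Q3=4.25, Q1=12.75; dissipated=5.042
Op 2: CLOSE 3-1: Q_total=17.00, C_total=4.00, V=4.25; Q3=4.25, Q1=12.75; dissipated=0.000
Op 3: CLOSE 1-3: Q_total=17.00, C_total=4.00, V=4.25; Q1=12.75, Q3=4.25; dissipated=0.000
Op 4: CLOSE 2-1: Q_total=30.75, C_total=5.00, V=6.15; Q2=12.30, Q1=18.45; dissipated=13.537
Total dissipated: 18.579 μJ

Answer: 18.58 μJ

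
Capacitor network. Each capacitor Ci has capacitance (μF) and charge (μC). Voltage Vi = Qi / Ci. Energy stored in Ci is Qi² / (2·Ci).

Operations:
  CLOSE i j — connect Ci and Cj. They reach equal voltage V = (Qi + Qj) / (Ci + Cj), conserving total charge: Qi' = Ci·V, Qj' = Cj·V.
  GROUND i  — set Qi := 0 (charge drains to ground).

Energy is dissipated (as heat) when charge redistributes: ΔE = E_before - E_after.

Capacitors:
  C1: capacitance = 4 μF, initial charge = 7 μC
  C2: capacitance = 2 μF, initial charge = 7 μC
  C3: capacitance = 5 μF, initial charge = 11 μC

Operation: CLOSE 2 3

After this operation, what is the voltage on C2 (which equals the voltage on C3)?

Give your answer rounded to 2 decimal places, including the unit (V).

Answer: 2.57 V

Derivation:
Initial: C1(4μF, Q=7μC, V=1.75V), C2(2μF, Q=7μC, V=3.50V), C3(5μF, Q=11μC, V=2.20V)
Op 1: CLOSE 2-3: Q_total=18.00, C_total=7.00, V=2.57; Q2=5.14, Q3=12.86; dissipated=1.207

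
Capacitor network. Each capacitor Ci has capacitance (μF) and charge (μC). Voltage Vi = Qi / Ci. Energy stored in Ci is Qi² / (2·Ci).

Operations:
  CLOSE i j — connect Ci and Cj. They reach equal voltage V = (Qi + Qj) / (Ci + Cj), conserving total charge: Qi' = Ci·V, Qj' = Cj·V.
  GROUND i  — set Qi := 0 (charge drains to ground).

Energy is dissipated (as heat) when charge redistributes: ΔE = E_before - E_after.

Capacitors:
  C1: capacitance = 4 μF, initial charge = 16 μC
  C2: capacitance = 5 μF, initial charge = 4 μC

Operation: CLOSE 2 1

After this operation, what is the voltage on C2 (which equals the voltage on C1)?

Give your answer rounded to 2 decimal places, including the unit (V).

Answer: 2.22 V

Derivation:
Initial: C1(4μF, Q=16μC, V=4.00V), C2(5μF, Q=4μC, V=0.80V)
Op 1: CLOSE 2-1: Q_total=20.00, C_total=9.00, V=2.22; Q2=11.11, Q1=8.89; dissipated=11.378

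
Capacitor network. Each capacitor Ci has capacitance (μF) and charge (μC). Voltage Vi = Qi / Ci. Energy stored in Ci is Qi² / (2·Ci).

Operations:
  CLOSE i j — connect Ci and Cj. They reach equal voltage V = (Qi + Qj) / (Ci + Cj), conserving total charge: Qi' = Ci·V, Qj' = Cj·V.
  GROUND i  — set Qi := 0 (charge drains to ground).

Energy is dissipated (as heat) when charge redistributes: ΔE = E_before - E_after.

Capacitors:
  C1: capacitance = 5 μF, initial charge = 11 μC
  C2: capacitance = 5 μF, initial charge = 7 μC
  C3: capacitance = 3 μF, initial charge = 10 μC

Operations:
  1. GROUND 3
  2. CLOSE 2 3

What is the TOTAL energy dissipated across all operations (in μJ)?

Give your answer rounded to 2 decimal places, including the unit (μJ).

Initial: C1(5μF, Q=11μC, V=2.20V), C2(5μF, Q=7μC, V=1.40V), C3(3μF, Q=10μC, V=3.33V)
Op 1: GROUND 3: Q3=0; energy lost=16.667
Op 2: CLOSE 2-3: Q_total=7.00, C_total=8.00, V=0.88; Q2=4.38, Q3=2.62; dissipated=1.837
Total dissipated: 18.504 μJ

Answer: 18.50 μJ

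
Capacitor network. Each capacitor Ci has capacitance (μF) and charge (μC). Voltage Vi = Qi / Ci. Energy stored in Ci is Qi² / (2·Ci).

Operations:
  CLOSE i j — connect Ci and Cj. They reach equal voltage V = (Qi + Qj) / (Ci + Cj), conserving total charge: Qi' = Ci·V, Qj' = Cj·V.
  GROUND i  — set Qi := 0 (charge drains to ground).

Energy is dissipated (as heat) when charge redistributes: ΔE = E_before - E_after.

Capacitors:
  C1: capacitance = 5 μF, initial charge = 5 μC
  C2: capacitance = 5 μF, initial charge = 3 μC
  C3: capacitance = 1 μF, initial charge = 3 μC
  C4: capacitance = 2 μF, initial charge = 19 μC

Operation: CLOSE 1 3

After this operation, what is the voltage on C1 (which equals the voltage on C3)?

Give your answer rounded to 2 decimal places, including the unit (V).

Initial: C1(5μF, Q=5μC, V=1.00V), C2(5μF, Q=3μC, V=0.60V), C3(1μF, Q=3μC, V=3.00V), C4(2μF, Q=19μC, V=9.50V)
Op 1: CLOSE 1-3: Q_total=8.00, C_total=6.00, V=1.33; Q1=6.67, Q3=1.33; dissipated=1.667

Answer: 1.33 V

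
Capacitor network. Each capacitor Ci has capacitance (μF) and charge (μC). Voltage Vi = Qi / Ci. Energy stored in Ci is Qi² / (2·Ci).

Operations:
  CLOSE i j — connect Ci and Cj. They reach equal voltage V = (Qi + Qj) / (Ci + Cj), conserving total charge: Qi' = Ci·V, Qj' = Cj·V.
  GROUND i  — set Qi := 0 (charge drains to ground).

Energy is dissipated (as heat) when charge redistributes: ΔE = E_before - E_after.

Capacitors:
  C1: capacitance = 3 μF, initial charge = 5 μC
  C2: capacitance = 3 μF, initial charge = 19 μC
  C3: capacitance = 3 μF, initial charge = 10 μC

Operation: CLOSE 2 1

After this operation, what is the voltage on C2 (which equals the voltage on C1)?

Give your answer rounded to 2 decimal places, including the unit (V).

Answer: 4.00 V

Derivation:
Initial: C1(3μF, Q=5μC, V=1.67V), C2(3μF, Q=19μC, V=6.33V), C3(3μF, Q=10μC, V=3.33V)
Op 1: CLOSE 2-1: Q_total=24.00, C_total=6.00, V=4.00; Q2=12.00, Q1=12.00; dissipated=16.333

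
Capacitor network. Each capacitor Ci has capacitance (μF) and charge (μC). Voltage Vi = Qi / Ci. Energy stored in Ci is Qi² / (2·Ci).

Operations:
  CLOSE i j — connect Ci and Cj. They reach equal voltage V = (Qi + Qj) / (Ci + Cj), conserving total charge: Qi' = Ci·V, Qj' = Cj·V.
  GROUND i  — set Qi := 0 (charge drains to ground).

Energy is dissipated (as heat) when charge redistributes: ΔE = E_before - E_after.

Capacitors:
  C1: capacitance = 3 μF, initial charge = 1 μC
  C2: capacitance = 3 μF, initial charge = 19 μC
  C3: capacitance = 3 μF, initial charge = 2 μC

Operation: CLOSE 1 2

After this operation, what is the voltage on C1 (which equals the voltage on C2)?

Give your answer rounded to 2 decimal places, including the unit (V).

Initial: C1(3μF, Q=1μC, V=0.33V), C2(3μF, Q=19μC, V=6.33V), C3(3μF, Q=2μC, V=0.67V)
Op 1: CLOSE 1-2: Q_total=20.00, C_total=6.00, V=3.33; Q1=10.00, Q2=10.00; dissipated=27.000

Answer: 3.33 V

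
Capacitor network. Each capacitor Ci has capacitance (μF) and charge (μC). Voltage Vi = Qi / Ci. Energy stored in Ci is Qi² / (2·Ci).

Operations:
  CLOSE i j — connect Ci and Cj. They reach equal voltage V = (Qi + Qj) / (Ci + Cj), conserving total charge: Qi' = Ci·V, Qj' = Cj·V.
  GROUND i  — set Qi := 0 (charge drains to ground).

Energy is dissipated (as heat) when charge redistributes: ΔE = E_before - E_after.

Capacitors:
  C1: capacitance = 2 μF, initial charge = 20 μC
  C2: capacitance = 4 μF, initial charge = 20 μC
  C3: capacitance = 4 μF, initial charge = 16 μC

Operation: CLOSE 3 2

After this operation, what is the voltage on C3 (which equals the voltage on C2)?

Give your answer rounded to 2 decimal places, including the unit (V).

Initial: C1(2μF, Q=20μC, V=10.00V), C2(4μF, Q=20μC, V=5.00V), C3(4μF, Q=16μC, V=4.00V)
Op 1: CLOSE 3-2: Q_total=36.00, C_total=8.00, V=4.50; Q3=18.00, Q2=18.00; dissipated=1.000

Answer: 4.50 V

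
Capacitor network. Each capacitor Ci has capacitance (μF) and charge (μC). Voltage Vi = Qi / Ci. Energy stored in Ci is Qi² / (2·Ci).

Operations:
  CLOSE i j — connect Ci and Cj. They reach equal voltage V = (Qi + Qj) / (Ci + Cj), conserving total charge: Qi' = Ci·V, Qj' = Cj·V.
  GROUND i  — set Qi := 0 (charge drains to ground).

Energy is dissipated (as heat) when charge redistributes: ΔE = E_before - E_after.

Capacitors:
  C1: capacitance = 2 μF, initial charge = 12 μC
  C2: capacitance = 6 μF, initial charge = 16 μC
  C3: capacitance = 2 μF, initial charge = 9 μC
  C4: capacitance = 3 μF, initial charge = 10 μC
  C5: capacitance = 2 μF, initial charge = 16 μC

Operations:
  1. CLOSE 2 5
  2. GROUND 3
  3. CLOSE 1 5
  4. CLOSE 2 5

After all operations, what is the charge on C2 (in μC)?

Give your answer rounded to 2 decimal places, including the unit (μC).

Answer: 25.50 μC

Derivation:
Initial: C1(2μF, Q=12μC, V=6.00V), C2(6μF, Q=16μC, V=2.67V), C3(2μF, Q=9μC, V=4.50V), C4(3μF, Q=10μC, V=3.33V), C5(2μF, Q=16μC, V=8.00V)
Op 1: CLOSE 2-5: Q_total=32.00, C_total=8.00, V=4.00; Q2=24.00, Q5=8.00; dissipated=21.333
Op 2: GROUND 3: Q3=0; energy lost=20.250
Op 3: CLOSE 1-5: Q_total=20.00, C_total=4.00, V=5.00; Q1=10.00, Q5=10.00; dissipated=2.000
Op 4: CLOSE 2-5: Q_total=34.00, C_total=8.00, V=4.25; Q2=25.50, Q5=8.50; dissipated=0.750
Final charges: Q1=10.00, Q2=25.50, Q3=0.00, Q4=10.00, Q5=8.50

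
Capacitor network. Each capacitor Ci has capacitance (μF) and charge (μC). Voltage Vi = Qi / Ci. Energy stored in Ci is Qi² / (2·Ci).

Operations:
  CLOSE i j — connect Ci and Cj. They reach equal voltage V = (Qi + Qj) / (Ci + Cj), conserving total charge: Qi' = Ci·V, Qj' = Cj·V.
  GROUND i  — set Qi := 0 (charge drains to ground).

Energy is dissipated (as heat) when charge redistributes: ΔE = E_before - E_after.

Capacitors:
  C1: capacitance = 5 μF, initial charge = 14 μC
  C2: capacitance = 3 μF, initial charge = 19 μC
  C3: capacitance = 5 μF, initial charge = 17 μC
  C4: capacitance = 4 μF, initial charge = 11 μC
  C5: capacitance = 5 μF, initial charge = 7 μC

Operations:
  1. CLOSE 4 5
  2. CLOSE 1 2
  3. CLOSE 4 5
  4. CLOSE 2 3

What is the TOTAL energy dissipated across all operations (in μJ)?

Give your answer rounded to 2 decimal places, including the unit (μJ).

Initial: C1(5μF, Q=14μC, V=2.80V), C2(3μF, Q=19μC, V=6.33V), C3(5μF, Q=17μC, V=3.40V), C4(4μF, Q=11μC, V=2.75V), C5(5μF, Q=7μC, V=1.40V)
Op 1: CLOSE 4-5: Q_total=18.00, C_total=9.00, V=2.00; Q4=8.00, Q5=10.00; dissipated=2.025
Op 2: CLOSE 1-2: Q_total=33.00, C_total=8.00, V=4.12; Q1=20.62, Q2=12.38; dissipated=11.704
Op 3: CLOSE 4-5: Q_total=18.00, C_total=9.00, V=2.00; Q4=8.00, Q5=10.00; dissipated=0.000
Op 4: CLOSE 2-3: Q_total=29.38, C_total=8.00, V=3.67; Q2=11.02, Q3=18.36; dissipated=0.493
Total dissipated: 14.222 μJ

Answer: 14.22 μJ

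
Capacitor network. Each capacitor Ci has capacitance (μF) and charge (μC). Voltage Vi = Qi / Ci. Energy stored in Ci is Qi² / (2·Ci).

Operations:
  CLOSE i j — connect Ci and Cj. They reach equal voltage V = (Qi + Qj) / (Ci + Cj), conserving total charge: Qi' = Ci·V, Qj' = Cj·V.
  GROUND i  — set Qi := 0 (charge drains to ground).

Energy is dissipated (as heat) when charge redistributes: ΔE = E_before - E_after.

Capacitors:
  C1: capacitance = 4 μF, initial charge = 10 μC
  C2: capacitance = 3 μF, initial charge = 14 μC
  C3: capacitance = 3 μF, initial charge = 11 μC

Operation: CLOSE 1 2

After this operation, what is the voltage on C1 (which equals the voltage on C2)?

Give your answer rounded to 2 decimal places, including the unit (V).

Answer: 3.43 V

Derivation:
Initial: C1(4μF, Q=10μC, V=2.50V), C2(3μF, Q=14μC, V=4.67V), C3(3μF, Q=11μC, V=3.67V)
Op 1: CLOSE 1-2: Q_total=24.00, C_total=7.00, V=3.43; Q1=13.71, Q2=10.29; dissipated=4.024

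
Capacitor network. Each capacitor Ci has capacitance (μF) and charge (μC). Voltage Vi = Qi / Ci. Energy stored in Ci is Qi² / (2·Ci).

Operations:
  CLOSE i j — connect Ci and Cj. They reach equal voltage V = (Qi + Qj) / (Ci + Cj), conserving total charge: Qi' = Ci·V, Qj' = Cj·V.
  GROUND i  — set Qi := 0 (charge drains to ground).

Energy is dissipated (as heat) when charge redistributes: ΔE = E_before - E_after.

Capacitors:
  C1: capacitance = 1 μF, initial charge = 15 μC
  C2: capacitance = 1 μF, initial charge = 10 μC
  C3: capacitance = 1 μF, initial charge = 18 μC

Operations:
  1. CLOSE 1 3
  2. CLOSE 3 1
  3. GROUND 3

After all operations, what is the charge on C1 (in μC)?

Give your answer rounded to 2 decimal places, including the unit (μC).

Answer: 16.50 μC

Derivation:
Initial: C1(1μF, Q=15μC, V=15.00V), C2(1μF, Q=10μC, V=10.00V), C3(1μF, Q=18μC, V=18.00V)
Op 1: CLOSE 1-3: Q_total=33.00, C_total=2.00, V=16.50; Q1=16.50, Q3=16.50; dissipated=2.250
Op 2: CLOSE 3-1: Q_total=33.00, C_total=2.00, V=16.50; Q3=16.50, Q1=16.50; dissipated=0.000
Op 3: GROUND 3: Q3=0; energy lost=136.125
Final charges: Q1=16.50, Q2=10.00, Q3=0.00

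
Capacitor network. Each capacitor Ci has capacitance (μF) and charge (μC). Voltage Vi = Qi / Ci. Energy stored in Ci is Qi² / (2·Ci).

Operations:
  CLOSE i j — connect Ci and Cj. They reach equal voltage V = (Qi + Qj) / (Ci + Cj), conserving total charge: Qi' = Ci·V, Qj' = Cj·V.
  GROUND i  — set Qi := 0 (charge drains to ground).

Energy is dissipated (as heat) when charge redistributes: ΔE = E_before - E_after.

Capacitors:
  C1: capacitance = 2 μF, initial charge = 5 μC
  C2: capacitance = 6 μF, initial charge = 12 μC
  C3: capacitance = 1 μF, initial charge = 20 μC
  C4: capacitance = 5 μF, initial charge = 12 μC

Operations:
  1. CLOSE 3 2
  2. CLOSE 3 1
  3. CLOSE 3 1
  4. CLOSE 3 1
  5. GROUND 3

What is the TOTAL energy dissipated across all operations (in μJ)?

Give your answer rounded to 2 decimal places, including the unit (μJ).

Answer: 145.38 μJ

Derivation:
Initial: C1(2μF, Q=5μC, V=2.50V), C2(6μF, Q=12μC, V=2.00V), C3(1μF, Q=20μC, V=20.00V), C4(5μF, Q=12μC, V=2.40V)
Op 1: CLOSE 3-2: Q_total=32.00, C_total=7.00, V=4.57; Q3=4.57, Q2=27.43; dissipated=138.857
Op 2: CLOSE 3-1: Q_total=9.57, C_total=3.00, V=3.19; Q3=3.19, Q1=6.38; dissipated=1.430
Op 3: CLOSE 3-1: Q_total=9.57, C_total=3.00, V=3.19; Q3=3.19, Q1=6.38; dissipated=0.000
Op 4: CLOSE 3-1: Q_total=9.57, C_total=3.00, V=3.19; Q3=3.19, Q1=6.38; dissipated=0.000
Op 5: GROUND 3: Q3=0; energy lost=5.090
Total dissipated: 145.377 μJ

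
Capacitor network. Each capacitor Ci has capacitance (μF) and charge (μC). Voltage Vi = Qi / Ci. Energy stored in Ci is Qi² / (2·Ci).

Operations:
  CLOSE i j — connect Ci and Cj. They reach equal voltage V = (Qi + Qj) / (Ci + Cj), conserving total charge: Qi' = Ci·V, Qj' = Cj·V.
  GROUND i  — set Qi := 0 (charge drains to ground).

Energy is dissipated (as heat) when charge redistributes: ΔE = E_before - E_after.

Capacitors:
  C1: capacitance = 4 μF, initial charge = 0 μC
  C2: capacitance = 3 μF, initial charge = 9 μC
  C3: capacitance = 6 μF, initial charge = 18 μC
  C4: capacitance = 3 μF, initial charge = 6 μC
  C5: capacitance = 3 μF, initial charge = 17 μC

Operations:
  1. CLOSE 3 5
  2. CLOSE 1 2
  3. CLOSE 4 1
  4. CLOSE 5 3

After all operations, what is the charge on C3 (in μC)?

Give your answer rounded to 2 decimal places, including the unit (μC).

Answer: 23.33 μC

Derivation:
Initial: C1(4μF, Q=0μC, V=0.00V), C2(3μF, Q=9μC, V=3.00V), C3(6μF, Q=18μC, V=3.00V), C4(3μF, Q=6μC, V=2.00V), C5(3μF, Q=17μC, V=5.67V)
Op 1: CLOSE 3-5: Q_total=35.00, C_total=9.00, V=3.89; Q3=23.33, Q5=11.67; dissipated=7.111
Op 2: CLOSE 1-2: Q_total=9.00, C_total=7.00, V=1.29; Q1=5.14, Q2=3.86; dissipated=7.714
Op 3: CLOSE 4-1: Q_total=11.14, C_total=7.00, V=1.59; Q4=4.78, Q1=6.37; dissipated=0.437
Op 4: CLOSE 5-3: Q_total=35.00, C_total=9.00, V=3.89; Q5=11.67, Q3=23.33; dissipated=0.000
Final charges: Q1=6.37, Q2=3.86, Q3=23.33, Q4=4.78, Q5=11.67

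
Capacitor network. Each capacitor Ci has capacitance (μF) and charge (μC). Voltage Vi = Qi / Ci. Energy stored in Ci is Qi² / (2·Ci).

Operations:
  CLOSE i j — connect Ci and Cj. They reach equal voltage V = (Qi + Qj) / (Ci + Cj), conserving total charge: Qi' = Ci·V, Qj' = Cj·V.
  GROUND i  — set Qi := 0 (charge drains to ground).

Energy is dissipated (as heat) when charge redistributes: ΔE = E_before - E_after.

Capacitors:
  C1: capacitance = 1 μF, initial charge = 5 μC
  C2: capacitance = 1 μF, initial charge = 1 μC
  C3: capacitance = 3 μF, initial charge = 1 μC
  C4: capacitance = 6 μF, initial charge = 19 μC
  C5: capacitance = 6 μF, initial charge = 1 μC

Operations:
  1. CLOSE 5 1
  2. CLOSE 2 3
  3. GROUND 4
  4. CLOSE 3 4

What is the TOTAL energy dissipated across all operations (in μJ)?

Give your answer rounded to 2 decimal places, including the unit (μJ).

Initial: C1(1μF, Q=5μC, V=5.00V), C2(1μF, Q=1μC, V=1.00V), C3(3μF, Q=1μC, V=0.33V), C4(6μF, Q=19μC, V=3.17V), C5(6μF, Q=1μC, V=0.17V)
Op 1: CLOSE 5-1: Q_total=6.00, C_total=7.00, V=0.86; Q5=5.14, Q1=0.86; dissipated=10.012
Op 2: CLOSE 2-3: Q_total=2.00, C_total=4.00, V=0.50; Q2=0.50, Q3=1.50; dissipated=0.167
Op 3: GROUND 4: Q4=0; energy lost=30.083
Op 4: CLOSE 3-4: Q_total=1.50, C_total=9.00, V=0.17; Q3=0.50, Q4=1.00; dissipated=0.250
Total dissipated: 40.512 μJ

Answer: 40.51 μJ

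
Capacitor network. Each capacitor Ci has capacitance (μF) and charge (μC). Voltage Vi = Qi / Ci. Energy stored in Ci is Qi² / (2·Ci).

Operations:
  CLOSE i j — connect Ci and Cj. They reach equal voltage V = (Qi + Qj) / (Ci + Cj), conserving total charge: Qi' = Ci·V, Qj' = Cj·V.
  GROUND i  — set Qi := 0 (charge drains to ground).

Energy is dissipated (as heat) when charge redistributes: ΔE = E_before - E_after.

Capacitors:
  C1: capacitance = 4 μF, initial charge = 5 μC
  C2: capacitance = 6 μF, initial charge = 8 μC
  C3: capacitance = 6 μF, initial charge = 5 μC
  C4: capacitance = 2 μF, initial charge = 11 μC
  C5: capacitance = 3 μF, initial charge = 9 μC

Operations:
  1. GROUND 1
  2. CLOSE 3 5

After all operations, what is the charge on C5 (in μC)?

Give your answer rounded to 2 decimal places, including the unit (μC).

Initial: C1(4μF, Q=5μC, V=1.25V), C2(6μF, Q=8μC, V=1.33V), C3(6μF, Q=5μC, V=0.83V), C4(2μF, Q=11μC, V=5.50V), C5(3μF, Q=9μC, V=3.00V)
Op 1: GROUND 1: Q1=0; energy lost=3.125
Op 2: CLOSE 3-5: Q_total=14.00, C_total=9.00, V=1.56; Q3=9.33, Q5=4.67; dissipated=4.694
Final charges: Q1=0.00, Q2=8.00, Q3=9.33, Q4=11.00, Q5=4.67

Answer: 4.67 μC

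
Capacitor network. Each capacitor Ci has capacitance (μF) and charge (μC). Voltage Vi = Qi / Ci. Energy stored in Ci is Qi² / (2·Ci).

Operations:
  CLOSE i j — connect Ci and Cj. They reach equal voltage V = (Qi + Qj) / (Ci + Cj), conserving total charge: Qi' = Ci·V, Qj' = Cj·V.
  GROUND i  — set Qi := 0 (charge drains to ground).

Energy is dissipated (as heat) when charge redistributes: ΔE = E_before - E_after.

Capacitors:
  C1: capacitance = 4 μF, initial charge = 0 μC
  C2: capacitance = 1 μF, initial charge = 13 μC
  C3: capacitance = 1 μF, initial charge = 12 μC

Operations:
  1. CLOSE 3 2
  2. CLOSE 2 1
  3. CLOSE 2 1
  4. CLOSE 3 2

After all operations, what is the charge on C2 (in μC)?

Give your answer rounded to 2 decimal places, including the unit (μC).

Initial: C1(4μF, Q=0μC, V=0.00V), C2(1μF, Q=13μC, V=13.00V), C3(1μF, Q=12μC, V=12.00V)
Op 1: CLOSE 3-2: Q_total=25.00, C_total=2.00, V=12.50; Q3=12.50, Q2=12.50; dissipated=0.250
Op 2: CLOSE 2-1: Q_total=12.50, C_total=5.00, V=2.50; Q2=2.50, Q1=10.00; dissipated=62.500
Op 3: CLOSE 2-1: Q_total=12.50, C_total=5.00, V=2.50; Q2=2.50, Q1=10.00; dissipated=0.000
Op 4: CLOSE 3-2: Q_total=15.00, C_total=2.00, V=7.50; Q3=7.50, Q2=7.50; dissipated=25.000
Final charges: Q1=10.00, Q2=7.50, Q3=7.50

Answer: 7.50 μC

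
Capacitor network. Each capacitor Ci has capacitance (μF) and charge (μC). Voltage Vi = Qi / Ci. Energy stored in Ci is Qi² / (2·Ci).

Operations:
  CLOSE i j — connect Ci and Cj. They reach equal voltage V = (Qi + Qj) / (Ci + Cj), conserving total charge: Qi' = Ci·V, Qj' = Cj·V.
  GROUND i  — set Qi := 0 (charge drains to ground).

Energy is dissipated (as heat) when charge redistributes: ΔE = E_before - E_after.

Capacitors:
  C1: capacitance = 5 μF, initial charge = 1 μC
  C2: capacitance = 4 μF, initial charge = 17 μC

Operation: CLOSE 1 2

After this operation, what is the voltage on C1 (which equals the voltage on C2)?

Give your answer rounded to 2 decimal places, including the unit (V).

Initial: C1(5μF, Q=1μC, V=0.20V), C2(4μF, Q=17μC, V=4.25V)
Op 1: CLOSE 1-2: Q_total=18.00, C_total=9.00, V=2.00; Q1=10.00, Q2=8.00; dissipated=18.225

Answer: 2.00 V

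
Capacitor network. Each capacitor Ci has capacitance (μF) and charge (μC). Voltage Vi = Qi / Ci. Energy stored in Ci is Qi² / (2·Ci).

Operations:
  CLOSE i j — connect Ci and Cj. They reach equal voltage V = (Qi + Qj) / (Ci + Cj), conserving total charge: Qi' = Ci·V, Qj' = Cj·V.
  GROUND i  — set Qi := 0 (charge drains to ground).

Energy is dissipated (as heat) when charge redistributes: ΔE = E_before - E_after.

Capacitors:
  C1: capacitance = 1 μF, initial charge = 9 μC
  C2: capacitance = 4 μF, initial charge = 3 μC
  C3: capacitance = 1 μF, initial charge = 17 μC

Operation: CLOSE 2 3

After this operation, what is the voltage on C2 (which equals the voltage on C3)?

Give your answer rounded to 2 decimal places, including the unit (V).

Initial: C1(1μF, Q=9μC, V=9.00V), C2(4μF, Q=3μC, V=0.75V), C3(1μF, Q=17μC, V=17.00V)
Op 1: CLOSE 2-3: Q_total=20.00, C_total=5.00, V=4.00; Q2=16.00, Q3=4.00; dissipated=105.625

Answer: 4.00 V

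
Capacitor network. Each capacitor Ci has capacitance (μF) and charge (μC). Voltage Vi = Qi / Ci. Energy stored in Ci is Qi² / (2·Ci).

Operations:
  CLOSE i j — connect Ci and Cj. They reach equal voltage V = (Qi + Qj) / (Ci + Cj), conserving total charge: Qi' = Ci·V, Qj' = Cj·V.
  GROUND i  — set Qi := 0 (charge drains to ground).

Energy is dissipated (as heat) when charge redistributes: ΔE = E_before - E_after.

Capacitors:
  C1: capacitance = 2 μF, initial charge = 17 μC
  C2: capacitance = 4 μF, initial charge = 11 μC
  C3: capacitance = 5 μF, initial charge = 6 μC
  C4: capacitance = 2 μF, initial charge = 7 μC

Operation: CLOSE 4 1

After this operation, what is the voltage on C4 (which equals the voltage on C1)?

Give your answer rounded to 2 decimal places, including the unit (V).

Initial: C1(2μF, Q=17μC, V=8.50V), C2(4μF, Q=11μC, V=2.75V), C3(5μF, Q=6μC, V=1.20V), C4(2μF, Q=7μC, V=3.50V)
Op 1: CLOSE 4-1: Q_total=24.00, C_total=4.00, V=6.00; Q4=12.00, Q1=12.00; dissipated=12.500

Answer: 6.00 V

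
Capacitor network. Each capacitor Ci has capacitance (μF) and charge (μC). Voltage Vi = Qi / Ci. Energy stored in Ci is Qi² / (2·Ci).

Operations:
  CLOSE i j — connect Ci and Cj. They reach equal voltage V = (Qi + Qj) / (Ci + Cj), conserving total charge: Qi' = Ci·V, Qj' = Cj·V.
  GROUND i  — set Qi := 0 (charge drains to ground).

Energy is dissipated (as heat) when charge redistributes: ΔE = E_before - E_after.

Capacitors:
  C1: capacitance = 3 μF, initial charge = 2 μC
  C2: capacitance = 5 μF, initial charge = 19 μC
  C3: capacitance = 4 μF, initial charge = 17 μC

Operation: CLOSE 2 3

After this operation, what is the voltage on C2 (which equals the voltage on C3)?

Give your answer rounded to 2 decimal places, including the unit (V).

Initial: C1(3μF, Q=2μC, V=0.67V), C2(5μF, Q=19μC, V=3.80V), C3(4μF, Q=17μC, V=4.25V)
Op 1: CLOSE 2-3: Q_total=36.00, C_total=9.00, V=4.00; Q2=20.00, Q3=16.00; dissipated=0.225

Answer: 4.00 V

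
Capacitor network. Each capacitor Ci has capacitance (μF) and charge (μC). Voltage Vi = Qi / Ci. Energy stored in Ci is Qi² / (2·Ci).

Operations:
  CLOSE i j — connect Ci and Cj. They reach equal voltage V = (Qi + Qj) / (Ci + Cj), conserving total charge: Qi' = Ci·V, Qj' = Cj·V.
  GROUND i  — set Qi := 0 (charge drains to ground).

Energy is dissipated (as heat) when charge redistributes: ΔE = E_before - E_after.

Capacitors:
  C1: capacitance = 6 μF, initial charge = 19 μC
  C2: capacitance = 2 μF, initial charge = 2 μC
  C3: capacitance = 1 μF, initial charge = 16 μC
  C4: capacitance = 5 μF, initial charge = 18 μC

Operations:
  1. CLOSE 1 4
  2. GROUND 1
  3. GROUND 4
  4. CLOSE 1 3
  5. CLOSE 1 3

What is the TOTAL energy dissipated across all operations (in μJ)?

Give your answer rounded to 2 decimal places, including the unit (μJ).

Answer: 172.20 μJ

Derivation:
Initial: C1(6μF, Q=19μC, V=3.17V), C2(2μF, Q=2μC, V=1.00V), C3(1μF, Q=16μC, V=16.00V), C4(5μF, Q=18μC, V=3.60V)
Op 1: CLOSE 1-4: Q_total=37.00, C_total=11.00, V=3.36; Q1=20.18, Q4=16.82; dissipated=0.256
Op 2: GROUND 1: Q1=0; energy lost=33.942
Op 3: GROUND 4: Q4=0; energy lost=28.285
Op 4: CLOSE 1-3: Q_total=16.00, C_total=7.00, V=2.29; Q1=13.71, Q3=2.29; dissipated=109.714
Op 5: CLOSE 1-3: Q_total=16.00, C_total=7.00, V=2.29; Q1=13.71, Q3=2.29; dissipated=0.000
Total dissipated: 172.198 μJ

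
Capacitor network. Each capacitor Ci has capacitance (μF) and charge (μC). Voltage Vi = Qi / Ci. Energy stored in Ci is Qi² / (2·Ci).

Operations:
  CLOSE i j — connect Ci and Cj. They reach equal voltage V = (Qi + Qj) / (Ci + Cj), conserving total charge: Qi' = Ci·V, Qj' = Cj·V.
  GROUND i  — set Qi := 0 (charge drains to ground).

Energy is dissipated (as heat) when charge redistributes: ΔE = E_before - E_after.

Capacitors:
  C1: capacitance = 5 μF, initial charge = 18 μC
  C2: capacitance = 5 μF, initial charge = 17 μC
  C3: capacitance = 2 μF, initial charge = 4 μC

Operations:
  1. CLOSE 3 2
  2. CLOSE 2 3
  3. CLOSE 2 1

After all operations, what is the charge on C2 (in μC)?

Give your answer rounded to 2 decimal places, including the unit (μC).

Answer: 16.50 μC

Derivation:
Initial: C1(5μF, Q=18μC, V=3.60V), C2(5μF, Q=17μC, V=3.40V), C3(2μF, Q=4μC, V=2.00V)
Op 1: CLOSE 3-2: Q_total=21.00, C_total=7.00, V=3.00; Q3=6.00, Q2=15.00; dissipated=1.400
Op 2: CLOSE 2-3: Q_total=21.00, C_total=7.00, V=3.00; Q2=15.00, Q3=6.00; dissipated=0.000
Op 3: CLOSE 2-1: Q_total=33.00, C_total=10.00, V=3.30; Q2=16.50, Q1=16.50; dissipated=0.450
Final charges: Q1=16.50, Q2=16.50, Q3=6.00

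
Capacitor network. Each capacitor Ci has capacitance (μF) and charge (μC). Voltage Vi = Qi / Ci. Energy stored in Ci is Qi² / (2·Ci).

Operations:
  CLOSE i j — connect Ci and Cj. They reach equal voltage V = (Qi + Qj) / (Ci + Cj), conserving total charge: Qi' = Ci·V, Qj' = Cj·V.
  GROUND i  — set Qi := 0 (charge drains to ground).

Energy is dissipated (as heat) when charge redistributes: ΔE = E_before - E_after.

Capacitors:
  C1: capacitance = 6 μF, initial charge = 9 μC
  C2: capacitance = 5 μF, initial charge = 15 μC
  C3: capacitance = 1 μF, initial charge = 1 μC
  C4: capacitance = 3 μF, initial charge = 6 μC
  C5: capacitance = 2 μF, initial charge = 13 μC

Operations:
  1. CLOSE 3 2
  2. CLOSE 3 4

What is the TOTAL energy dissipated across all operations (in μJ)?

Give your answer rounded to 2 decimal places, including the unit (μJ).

Initial: C1(6μF, Q=9μC, V=1.50V), C2(5μF, Q=15μC, V=3.00V), C3(1μF, Q=1μC, V=1.00V), C4(3μF, Q=6μC, V=2.00V), C5(2μF, Q=13μC, V=6.50V)
Op 1: CLOSE 3-2: Q_total=16.00, C_total=6.00, V=2.67; Q3=2.67, Q2=13.33; dissipated=1.667
Op 2: CLOSE 3-4: Q_total=8.67, C_total=4.00, V=2.17; Q3=2.17, Q4=6.50; dissipated=0.167
Total dissipated: 1.833 μJ

Answer: 1.83 μJ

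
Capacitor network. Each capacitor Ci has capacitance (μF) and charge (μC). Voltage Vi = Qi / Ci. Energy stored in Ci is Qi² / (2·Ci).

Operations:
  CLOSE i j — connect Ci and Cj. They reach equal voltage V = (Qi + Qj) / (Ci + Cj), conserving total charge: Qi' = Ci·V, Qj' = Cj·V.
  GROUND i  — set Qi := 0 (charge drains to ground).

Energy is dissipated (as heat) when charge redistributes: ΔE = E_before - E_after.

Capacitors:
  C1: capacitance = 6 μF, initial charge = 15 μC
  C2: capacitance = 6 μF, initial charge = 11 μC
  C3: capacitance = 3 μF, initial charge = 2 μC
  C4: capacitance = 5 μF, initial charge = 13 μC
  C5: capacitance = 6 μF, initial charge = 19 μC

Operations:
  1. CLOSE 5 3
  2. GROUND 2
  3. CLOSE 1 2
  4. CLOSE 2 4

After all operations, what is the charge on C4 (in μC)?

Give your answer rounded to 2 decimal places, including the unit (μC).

Initial: C1(6μF, Q=15μC, V=2.50V), C2(6μF, Q=11μC, V=1.83V), C3(3μF, Q=2μC, V=0.67V), C4(5μF, Q=13μC, V=2.60V), C5(6μF, Q=19μC, V=3.17V)
Op 1: CLOSE 5-3: Q_total=21.00, C_total=9.00, V=2.33; Q5=14.00, Q3=7.00; dissipated=6.250
Op 2: GROUND 2: Q2=0; energy lost=10.083
Op 3: CLOSE 1-2: Q_total=15.00, C_total=12.00, V=1.25; Q1=7.50, Q2=7.50; dissipated=9.375
Op 4: CLOSE 2-4: Q_total=20.50, C_total=11.00, V=1.86; Q2=11.18, Q4=9.32; dissipated=2.485
Final charges: Q1=7.50, Q2=11.18, Q3=7.00, Q4=9.32, Q5=14.00

Answer: 9.32 μC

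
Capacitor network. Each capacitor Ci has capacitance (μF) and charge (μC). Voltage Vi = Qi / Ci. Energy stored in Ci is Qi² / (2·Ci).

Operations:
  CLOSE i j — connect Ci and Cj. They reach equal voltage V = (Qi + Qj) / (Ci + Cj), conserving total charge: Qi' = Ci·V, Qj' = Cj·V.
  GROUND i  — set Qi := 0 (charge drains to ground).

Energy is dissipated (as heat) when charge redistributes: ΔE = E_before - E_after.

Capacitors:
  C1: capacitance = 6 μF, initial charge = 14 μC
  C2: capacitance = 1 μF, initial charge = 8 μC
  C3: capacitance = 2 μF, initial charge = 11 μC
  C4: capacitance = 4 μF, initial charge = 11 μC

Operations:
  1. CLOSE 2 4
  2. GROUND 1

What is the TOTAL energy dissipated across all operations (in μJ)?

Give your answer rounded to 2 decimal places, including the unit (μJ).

Initial: C1(6μF, Q=14μC, V=2.33V), C2(1μF, Q=8μC, V=8.00V), C3(2μF, Q=11μC, V=5.50V), C4(4μF, Q=11μC, V=2.75V)
Op 1: CLOSE 2-4: Q_total=19.00, C_total=5.00, V=3.80; Q2=3.80, Q4=15.20; dissipated=11.025
Op 2: GROUND 1: Q1=0; energy lost=16.333
Total dissipated: 27.358 μJ

Answer: 27.36 μJ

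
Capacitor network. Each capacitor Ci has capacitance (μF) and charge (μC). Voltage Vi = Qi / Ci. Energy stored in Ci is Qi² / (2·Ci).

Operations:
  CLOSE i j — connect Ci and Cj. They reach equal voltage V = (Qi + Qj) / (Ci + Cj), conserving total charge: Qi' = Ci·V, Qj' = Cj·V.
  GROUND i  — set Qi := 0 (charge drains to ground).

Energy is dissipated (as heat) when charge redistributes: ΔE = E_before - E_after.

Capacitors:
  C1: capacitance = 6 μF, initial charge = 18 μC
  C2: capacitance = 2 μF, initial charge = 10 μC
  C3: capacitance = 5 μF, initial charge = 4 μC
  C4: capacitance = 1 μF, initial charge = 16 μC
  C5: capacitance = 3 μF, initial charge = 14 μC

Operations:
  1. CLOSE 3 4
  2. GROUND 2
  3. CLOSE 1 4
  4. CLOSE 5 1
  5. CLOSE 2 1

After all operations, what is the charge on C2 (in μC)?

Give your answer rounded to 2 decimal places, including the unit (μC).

Answer: 5.38 μC

Derivation:
Initial: C1(6μF, Q=18μC, V=3.00V), C2(2μF, Q=10μC, V=5.00V), C3(5μF, Q=4μC, V=0.80V), C4(1μF, Q=16μC, V=16.00V), C5(3μF, Q=14μC, V=4.67V)
Op 1: CLOSE 3-4: Q_total=20.00, C_total=6.00, V=3.33; Q3=16.67, Q4=3.33; dissipated=96.267
Op 2: GROUND 2: Q2=0; energy lost=25.000
Op 3: CLOSE 1-4: Q_total=21.33, C_total=7.00, V=3.05; Q1=18.29, Q4=3.05; dissipated=0.048
Op 4: CLOSE 5-1: Q_total=32.29, C_total=9.00, V=3.59; Q5=10.76, Q1=21.52; dissipated=2.621
Op 5: CLOSE 2-1: Q_total=21.52, C_total=8.00, V=2.69; Q2=5.38, Q1=16.14; dissipated=9.652
Final charges: Q1=16.14, Q2=5.38, Q3=16.67, Q4=3.05, Q5=10.76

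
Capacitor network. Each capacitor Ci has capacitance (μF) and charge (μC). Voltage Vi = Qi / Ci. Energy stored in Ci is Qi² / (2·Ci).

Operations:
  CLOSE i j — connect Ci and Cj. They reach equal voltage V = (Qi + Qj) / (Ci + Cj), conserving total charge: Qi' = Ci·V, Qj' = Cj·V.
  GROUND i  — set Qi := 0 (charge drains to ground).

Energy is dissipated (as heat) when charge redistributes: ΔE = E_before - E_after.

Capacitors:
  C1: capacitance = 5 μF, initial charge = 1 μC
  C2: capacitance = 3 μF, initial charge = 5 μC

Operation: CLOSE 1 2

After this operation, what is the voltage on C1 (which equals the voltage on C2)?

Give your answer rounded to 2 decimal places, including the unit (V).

Answer: 0.75 V

Derivation:
Initial: C1(5μF, Q=1μC, V=0.20V), C2(3μF, Q=5μC, V=1.67V)
Op 1: CLOSE 1-2: Q_total=6.00, C_total=8.00, V=0.75; Q1=3.75, Q2=2.25; dissipated=2.017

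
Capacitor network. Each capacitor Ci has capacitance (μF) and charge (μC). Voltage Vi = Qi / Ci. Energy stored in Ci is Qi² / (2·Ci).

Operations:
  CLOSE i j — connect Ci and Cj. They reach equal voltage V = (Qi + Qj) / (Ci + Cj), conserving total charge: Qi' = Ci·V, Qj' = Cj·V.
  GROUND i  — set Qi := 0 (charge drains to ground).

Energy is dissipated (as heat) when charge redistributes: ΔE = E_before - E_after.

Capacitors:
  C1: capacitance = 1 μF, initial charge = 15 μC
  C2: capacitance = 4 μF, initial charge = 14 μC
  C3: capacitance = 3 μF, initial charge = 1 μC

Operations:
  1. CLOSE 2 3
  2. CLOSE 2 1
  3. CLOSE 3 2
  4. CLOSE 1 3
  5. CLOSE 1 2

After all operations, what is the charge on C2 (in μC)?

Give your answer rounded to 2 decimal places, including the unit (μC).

Initial: C1(1μF, Q=15μC, V=15.00V), C2(4μF, Q=14μC, V=3.50V), C3(3μF, Q=1μC, V=0.33V)
Op 1: CLOSE 2-3: Q_total=15.00, C_total=7.00, V=2.14; Q2=8.57, Q3=6.43; dissipated=8.595
Op 2: CLOSE 2-1: Q_total=23.57, C_total=5.00, V=4.71; Q2=18.86, Q1=4.71; dissipated=66.122
Op 3: CLOSE 3-2: Q_total=25.29, C_total=7.00, V=3.61; Q3=10.84, Q2=14.45; dissipated=5.668
Op 4: CLOSE 1-3: Q_total=15.55, C_total=4.00, V=3.89; Q1=3.89, Q3=11.66; dissipated=0.455
Op 5: CLOSE 1-2: Q_total=18.34, C_total=5.00, V=3.67; Q1=3.67, Q2=14.67; dissipated=0.030
Final charges: Q1=3.67, Q2=14.67, Q3=11.66

Answer: 14.67 μC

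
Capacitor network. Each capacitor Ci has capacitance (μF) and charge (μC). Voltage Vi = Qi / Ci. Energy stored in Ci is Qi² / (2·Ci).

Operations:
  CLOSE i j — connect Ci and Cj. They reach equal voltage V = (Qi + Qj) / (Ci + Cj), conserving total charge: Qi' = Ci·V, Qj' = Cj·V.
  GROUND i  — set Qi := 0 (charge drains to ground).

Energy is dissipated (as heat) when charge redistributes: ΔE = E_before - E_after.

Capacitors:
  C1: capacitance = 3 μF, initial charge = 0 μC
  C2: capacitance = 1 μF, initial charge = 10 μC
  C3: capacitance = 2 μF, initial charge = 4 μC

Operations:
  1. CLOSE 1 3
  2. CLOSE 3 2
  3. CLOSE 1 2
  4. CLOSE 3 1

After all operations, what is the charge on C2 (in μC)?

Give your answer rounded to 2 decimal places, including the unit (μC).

Initial: C1(3μF, Q=0μC, V=0.00V), C2(1μF, Q=10μC, V=10.00V), C3(2μF, Q=4μC, V=2.00V)
Op 1: CLOSE 1-3: Q_total=4.00, C_total=5.00, V=0.80; Q1=2.40, Q3=1.60; dissipated=2.400
Op 2: CLOSE 3-2: Q_total=11.60, C_total=3.00, V=3.87; Q3=7.73, Q2=3.87; dissipated=28.213
Op 3: CLOSE 1-2: Q_total=6.27, C_total=4.00, V=1.57; Q1=4.70, Q2=1.57; dissipated=3.527
Op 4: CLOSE 3-1: Q_total=12.43, C_total=5.00, V=2.49; Q3=4.97, Q1=7.46; dissipated=3.174
Final charges: Q1=7.46, Q2=1.57, Q3=4.97

Answer: 1.57 μC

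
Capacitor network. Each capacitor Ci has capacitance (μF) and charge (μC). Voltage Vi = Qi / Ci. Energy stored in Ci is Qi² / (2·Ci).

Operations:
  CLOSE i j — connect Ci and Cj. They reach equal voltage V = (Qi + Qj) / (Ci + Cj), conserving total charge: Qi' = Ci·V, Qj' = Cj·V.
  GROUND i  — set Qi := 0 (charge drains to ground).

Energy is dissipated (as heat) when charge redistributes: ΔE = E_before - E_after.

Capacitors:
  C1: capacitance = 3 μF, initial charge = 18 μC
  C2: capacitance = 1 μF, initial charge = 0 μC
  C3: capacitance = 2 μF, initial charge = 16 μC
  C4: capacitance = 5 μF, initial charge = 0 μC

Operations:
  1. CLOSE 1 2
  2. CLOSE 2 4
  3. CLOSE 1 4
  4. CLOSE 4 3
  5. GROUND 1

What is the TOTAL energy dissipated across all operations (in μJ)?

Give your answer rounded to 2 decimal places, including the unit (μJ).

Initial: C1(3μF, Q=18μC, V=6.00V), C2(1μF, Q=0μC, V=0.00V), C3(2μF, Q=16μC, V=8.00V), C4(5μF, Q=0μC, V=0.00V)
Op 1: CLOSE 1-2: Q_total=18.00, C_total=4.00, V=4.50; Q1=13.50, Q2=4.50; dissipated=13.500
Op 2: CLOSE 2-4: Q_total=4.50, C_total=6.00, V=0.75; Q2=0.75, Q4=3.75; dissipated=8.438
Op 3: CLOSE 1-4: Q_total=17.25, C_total=8.00, V=2.16; Q1=6.47, Q4=10.78; dissipated=13.184
Op 4: CLOSE 4-3: Q_total=26.78, C_total=7.00, V=3.83; Q4=19.13, Q3=7.65; dissipated=24.392
Op 5: GROUND 1: Q1=0; energy lost=6.974
Total dissipated: 66.488 μJ

Answer: 66.49 μJ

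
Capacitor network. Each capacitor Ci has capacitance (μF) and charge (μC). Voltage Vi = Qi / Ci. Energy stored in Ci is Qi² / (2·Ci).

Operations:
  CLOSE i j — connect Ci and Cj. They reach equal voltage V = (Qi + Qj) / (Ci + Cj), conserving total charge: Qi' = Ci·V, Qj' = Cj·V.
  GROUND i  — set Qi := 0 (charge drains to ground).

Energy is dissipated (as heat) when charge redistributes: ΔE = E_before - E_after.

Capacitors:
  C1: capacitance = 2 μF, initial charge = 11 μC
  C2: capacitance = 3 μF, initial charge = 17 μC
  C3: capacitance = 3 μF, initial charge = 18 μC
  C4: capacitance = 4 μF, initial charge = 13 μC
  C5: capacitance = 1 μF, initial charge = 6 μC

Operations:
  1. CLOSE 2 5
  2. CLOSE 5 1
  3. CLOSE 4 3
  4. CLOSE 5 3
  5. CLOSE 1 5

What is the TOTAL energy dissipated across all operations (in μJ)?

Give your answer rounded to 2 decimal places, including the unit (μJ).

Answer: 7.29 μJ

Derivation:
Initial: C1(2μF, Q=11μC, V=5.50V), C2(3μF, Q=17μC, V=5.67V), C3(3μF, Q=18μC, V=6.00V), C4(4μF, Q=13μC, V=3.25V), C5(1μF, Q=6μC, V=6.00V)
Op 1: CLOSE 2-5: Q_total=23.00, C_total=4.00, V=5.75; Q2=17.25, Q5=5.75; dissipated=0.042
Op 2: CLOSE 5-1: Q_total=16.75, C_total=3.00, V=5.58; Q5=5.58, Q1=11.17; dissipated=0.021
Op 3: CLOSE 4-3: Q_total=31.00, C_total=7.00, V=4.43; Q4=17.71, Q3=13.29; dissipated=6.482
Op 4: CLOSE 5-3: Q_total=18.87, C_total=4.00, V=4.72; Q5=4.72, Q3=14.15; dissipated=0.500
Op 5: CLOSE 1-5: Q_total=15.88, C_total=3.00, V=5.29; Q1=10.59, Q5=5.29; dissipated=0.250
Total dissipated: 7.295 μJ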